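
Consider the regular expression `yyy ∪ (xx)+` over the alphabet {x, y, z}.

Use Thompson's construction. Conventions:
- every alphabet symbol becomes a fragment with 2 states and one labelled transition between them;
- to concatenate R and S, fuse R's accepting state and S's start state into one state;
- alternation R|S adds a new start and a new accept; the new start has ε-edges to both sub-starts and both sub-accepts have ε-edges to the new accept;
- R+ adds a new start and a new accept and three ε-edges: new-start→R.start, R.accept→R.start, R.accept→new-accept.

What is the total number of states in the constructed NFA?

Bottom-up over the parse tree:
Each of the 5 symbol leaves contributes a 2-state fragment.
  yyy : 4 states
  xx : 3 states
  (xx)+ : 5 states
  yyy ∪ (xx)+ : 11 states

11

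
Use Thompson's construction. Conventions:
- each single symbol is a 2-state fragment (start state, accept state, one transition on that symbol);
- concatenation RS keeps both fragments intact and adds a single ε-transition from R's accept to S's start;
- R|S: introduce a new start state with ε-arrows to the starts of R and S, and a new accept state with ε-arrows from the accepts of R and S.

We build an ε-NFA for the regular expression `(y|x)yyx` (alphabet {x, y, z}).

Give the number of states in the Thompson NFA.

By structural recursion:
Each of the 5 symbol leaves contributes a 2-state fragment.
  y|x = 6 states
  (y|x)yyx = 12 states

12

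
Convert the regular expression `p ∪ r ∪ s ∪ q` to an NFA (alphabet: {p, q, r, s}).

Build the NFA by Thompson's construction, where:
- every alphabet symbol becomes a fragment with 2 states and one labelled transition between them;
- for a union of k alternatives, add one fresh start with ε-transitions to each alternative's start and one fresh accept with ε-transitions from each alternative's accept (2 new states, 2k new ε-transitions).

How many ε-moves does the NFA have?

By structural recursion:
Each of the 4 symbol leaves contributes 0 ε-transitions.
  p ∪ r ∪ s ∪ q = 8 ε-transitions

8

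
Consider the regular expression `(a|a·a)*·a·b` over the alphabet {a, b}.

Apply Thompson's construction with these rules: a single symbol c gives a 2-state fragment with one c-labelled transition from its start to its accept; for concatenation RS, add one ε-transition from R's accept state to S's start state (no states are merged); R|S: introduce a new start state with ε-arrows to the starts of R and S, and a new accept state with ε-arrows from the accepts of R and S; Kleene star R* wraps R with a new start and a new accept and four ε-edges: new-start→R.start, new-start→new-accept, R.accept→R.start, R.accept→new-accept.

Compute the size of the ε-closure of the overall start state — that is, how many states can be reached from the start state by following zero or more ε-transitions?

6

Compute the ε-closure size of each fragment's start state recursively; a symbol fragment's start has no outgoing ε-edge, so its closure is just itself (size 1).
  a·a → C equals the left operand's closure size = 1 (its accept is not ε-reachable, so the closure stops there)
  a|a·a → C = 1 + 1 + 1 = 3 (the new accept is not ε-reachable since no branch accepts ε)
  (a|a·a)* → new start has ε-edges to the inner start and to the new accept, so C = 2 + 3 = 5
  (a|a·a)*·a·b → the left operand accepts ε, so the closure extends into the next operand (via the concat ε-link); C = 5 + 1 = 6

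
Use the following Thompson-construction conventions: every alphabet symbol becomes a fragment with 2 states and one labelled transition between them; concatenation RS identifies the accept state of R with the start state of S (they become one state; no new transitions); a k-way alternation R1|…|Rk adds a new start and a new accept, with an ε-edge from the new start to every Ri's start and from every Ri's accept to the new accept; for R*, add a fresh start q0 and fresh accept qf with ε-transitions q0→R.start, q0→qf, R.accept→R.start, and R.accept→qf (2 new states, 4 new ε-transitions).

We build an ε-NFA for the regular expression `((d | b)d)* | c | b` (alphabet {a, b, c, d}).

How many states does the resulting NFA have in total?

15

By structural recursion:
Each of the 5 symbol leaves contributes a 2-state fragment.
  d | b = 6 states
  (d | b)d = 7 states
  ((d | b)d)* = 9 states
  ((d | b)d)* | c | b = 15 states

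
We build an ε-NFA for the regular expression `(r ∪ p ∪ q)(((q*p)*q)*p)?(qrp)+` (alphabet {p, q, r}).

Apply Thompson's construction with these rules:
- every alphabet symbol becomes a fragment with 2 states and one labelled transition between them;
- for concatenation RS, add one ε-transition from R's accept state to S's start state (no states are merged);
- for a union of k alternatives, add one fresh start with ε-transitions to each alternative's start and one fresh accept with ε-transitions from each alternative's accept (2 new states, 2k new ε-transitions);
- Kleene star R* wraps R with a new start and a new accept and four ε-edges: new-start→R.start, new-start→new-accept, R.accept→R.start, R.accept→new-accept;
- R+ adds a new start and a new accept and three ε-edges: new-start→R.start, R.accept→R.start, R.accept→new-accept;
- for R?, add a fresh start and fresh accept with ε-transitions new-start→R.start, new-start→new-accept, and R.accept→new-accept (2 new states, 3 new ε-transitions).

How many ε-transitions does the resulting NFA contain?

31

Building bottom-up:
Each of the 10 symbol leaves contributes 0 ε-transitions.
  r ∪ p ∪ q = 6 ε-transitions
  q* = 4 ε-transitions
  q*p = 5 ε-transitions
  (q*p)* = 9 ε-transitions
  (q*p)*q = 10 ε-transitions
  ((q*p)*q)* = 14 ε-transitions
  ((q*p)*q)*p = 15 ε-transitions
  (((q*p)*q)*p)? = 18 ε-transitions
  qrp = 2 ε-transitions
  (qrp)+ = 5 ε-transitions
  (r ∪ p ∪ q)(((q*p)*q)*p)?(qrp)+ = 31 ε-transitions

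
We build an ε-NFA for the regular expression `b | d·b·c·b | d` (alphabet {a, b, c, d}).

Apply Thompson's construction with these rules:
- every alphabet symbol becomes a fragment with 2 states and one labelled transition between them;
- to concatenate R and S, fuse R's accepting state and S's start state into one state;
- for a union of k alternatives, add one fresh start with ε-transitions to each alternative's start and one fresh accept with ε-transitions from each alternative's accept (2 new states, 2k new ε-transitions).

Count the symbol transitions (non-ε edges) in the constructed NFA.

6

By structural recursion:
Each of the 6 symbol leaves contributes exactly 1 symbol transition.
  d·b·c·b : 4 symbol transitions
  b | d·b·c·b | d : 6 symbol transitions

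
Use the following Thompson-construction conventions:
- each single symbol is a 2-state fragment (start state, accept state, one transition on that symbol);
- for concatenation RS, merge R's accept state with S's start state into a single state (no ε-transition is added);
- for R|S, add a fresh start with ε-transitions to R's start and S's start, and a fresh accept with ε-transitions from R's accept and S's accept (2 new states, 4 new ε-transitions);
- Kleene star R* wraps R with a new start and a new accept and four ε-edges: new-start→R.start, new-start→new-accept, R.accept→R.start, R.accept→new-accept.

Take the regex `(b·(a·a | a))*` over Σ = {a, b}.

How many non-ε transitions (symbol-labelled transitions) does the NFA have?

Building bottom-up:
Each of the 4 symbol leaves contributes exactly 1 symbol transition.
  a·a → 2 symbol transitions
  a·a | a → 3 symbol transitions
  b·(a·a | a) → 4 symbol transitions
  (b·(a·a | a))* → 4 symbol transitions

4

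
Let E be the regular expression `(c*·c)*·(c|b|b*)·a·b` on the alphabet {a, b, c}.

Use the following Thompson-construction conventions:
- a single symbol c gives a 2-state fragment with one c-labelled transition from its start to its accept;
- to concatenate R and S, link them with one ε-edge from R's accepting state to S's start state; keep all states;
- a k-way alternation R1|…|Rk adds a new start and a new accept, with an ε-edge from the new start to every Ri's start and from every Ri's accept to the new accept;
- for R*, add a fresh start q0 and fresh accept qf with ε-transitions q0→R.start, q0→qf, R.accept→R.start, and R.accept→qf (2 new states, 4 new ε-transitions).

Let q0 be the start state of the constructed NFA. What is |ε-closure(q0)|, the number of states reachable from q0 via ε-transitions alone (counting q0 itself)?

14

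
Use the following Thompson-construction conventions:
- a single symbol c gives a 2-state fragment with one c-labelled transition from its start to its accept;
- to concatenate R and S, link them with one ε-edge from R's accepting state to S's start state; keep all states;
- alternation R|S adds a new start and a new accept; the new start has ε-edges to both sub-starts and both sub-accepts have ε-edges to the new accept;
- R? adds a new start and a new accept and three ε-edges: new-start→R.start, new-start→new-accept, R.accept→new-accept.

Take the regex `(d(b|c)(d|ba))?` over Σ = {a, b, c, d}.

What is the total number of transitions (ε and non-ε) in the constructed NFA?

20

Recursing over subexpressions:
Each of the 6 symbol leaves contributes 1 transition (1 symbol, 0 ε).
  b|c → 6 transitions (2 symbol, 4 ε)
  ba → 3 transitions (2 symbol, 1 ε)
  d|ba → 8 transitions (3 symbol, 5 ε)
  d(b|c)(d|ba) → 17 transitions (6 symbol, 11 ε)
  (d(b|c)(d|ba))? → 20 transitions (6 symbol, 14 ε)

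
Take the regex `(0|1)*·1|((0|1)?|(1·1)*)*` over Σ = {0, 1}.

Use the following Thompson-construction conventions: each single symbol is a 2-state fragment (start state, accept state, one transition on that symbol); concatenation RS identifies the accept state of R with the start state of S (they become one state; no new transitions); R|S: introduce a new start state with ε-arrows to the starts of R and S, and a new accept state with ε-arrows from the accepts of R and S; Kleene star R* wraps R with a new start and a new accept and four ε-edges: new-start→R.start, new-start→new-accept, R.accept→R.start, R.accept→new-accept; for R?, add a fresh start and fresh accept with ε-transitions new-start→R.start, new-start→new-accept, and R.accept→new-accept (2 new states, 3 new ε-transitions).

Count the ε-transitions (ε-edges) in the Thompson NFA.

By structural recursion:
Each of the 7 symbol leaves contributes 0 ε-transitions.
  0|1 : 4 ε-transitions
  (0|1)* : 8 ε-transitions
  (0|1)*·1 : 8 ε-transitions
  0|1 : 4 ε-transitions
  (0|1)? : 7 ε-transitions
  1·1 : 0 ε-transitions
  (1·1)* : 4 ε-transitions
  (0|1)?|(1·1)* : 15 ε-transitions
  ((0|1)?|(1·1)*)* : 19 ε-transitions
  (0|1)*·1|((0|1)?|(1·1)*)* : 31 ε-transitions

31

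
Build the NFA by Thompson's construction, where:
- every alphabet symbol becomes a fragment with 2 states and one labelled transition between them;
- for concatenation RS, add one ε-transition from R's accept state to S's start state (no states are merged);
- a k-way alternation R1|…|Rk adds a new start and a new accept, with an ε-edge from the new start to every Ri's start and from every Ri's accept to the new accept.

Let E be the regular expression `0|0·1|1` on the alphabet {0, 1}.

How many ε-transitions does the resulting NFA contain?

7

Per subexpression:
Each of the 4 symbol leaves contributes 0 ε-transitions.
  0·1 = 1 ε-transition
  0|0·1|1 = 7 ε-transitions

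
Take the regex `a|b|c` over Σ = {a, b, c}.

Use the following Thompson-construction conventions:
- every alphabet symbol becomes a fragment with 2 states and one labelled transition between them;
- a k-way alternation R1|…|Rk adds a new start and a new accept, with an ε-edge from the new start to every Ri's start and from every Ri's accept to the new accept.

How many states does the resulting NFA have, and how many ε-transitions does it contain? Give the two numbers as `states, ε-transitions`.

Per subexpression:
Each of the 3 symbol leaves contributes 2 states and 0 ε-transitions.
  a|b|c : 8 states, 6 ε-transitions

8, 6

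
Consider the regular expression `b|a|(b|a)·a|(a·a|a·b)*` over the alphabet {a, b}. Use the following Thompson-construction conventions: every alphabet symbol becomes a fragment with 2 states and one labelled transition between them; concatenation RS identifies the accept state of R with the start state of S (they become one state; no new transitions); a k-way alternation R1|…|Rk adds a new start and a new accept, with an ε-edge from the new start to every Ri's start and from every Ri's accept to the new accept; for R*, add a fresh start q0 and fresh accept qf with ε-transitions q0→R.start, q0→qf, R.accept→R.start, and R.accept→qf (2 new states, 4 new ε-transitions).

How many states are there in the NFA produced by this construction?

23

Bottom-up over the parse tree:
Each of the 9 symbol leaves contributes a 2-state fragment.
  b|a — 6 states
  (b|a)·a — 7 states
  a·a — 3 states
  a·b — 3 states
  a·a|a·b — 8 states
  (a·a|a·b)* — 10 states
  b|a|(b|a)·a|(a·a|a·b)* — 23 states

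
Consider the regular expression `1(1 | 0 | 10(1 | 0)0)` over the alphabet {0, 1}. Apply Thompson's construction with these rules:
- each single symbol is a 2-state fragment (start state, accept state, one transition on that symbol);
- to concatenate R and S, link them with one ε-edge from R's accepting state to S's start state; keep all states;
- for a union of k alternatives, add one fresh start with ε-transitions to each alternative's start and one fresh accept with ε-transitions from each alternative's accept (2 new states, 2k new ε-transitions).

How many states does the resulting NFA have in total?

By structural recursion:
Each of the 8 symbol leaves contributes a 2-state fragment.
  1 | 0 — 6 states
  10(1 | 0)0 — 12 states
  1 | 0 | 10(1 | 0)0 — 18 states
  1(1 | 0 | 10(1 | 0)0) — 20 states

20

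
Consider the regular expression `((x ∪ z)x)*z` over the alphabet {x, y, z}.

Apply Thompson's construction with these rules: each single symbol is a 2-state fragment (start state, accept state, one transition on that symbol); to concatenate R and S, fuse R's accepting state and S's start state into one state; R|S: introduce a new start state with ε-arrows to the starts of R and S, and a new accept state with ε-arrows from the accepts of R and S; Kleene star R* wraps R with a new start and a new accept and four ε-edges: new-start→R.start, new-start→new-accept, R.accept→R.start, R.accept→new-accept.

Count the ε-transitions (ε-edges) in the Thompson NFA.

8

Recursing over subexpressions:
Each of the 4 symbol leaves contributes 0 ε-transitions.
  x ∪ z → 4 ε-transitions
  (x ∪ z)x → 4 ε-transitions
  ((x ∪ z)x)* → 8 ε-transitions
  ((x ∪ z)x)*z → 8 ε-transitions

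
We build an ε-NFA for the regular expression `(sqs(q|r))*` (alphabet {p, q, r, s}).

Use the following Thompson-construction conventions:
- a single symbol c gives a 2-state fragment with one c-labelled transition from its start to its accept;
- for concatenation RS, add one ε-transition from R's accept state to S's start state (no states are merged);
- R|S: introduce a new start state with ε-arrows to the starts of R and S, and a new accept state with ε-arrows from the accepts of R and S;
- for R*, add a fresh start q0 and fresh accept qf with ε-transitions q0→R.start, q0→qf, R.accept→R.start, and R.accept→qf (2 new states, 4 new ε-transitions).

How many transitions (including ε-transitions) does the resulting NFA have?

By structural recursion:
Each of the 5 symbol leaves contributes 1 transition (1 symbol, 0 ε).
  q|r = 6 transitions (2 symbol, 4 ε)
  sqs(q|r) = 12 transitions (5 symbol, 7 ε)
  (sqs(q|r))* = 16 transitions (5 symbol, 11 ε)

16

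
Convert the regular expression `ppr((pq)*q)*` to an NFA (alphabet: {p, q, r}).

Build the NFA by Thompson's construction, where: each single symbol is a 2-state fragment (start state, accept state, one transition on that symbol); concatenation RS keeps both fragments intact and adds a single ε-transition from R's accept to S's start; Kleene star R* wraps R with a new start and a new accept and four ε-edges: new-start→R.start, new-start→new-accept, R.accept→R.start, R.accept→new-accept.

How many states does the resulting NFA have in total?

16

By structural recursion:
Each of the 6 symbol leaves contributes a 2-state fragment.
  pq : 4 states
  (pq)* : 6 states
  (pq)*q : 8 states
  ((pq)*q)* : 10 states
  ppr((pq)*q)* : 16 states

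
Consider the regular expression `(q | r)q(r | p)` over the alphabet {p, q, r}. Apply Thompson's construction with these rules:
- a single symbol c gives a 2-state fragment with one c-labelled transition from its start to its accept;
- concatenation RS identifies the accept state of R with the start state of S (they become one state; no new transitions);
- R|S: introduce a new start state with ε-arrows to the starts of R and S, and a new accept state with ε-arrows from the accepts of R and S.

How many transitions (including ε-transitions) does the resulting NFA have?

Recursing over subexpressions:
Each of the 5 symbol leaves contributes 1 transition (1 symbol, 0 ε).
  q | r = 6 transitions (2 symbol, 4 ε)
  r | p = 6 transitions (2 symbol, 4 ε)
  (q | r)q(r | p) = 13 transitions (5 symbol, 8 ε)

13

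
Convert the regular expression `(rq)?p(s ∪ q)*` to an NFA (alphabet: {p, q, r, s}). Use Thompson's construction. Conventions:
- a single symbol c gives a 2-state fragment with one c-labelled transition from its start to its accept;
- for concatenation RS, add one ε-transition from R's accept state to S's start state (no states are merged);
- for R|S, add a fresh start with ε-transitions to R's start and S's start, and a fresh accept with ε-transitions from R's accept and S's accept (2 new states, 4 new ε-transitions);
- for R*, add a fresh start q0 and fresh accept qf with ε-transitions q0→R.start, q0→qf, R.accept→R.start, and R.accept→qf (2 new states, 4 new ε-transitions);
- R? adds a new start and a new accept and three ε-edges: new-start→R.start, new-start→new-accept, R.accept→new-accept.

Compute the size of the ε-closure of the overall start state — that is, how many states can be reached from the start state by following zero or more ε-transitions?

4

Work bottom-up. For each fragment F, track |ε-closure(F.start)| and whether F's accept lies in that closure (i.e. whether F accepts ε). A single-symbol fragment has closure size 1 and does not accept ε.
  rq : |closure| equals the left operand's closure size = 1 (its accept is not ε-reachable, so the closure stops there)
  (rq)? : new start has ε-edges to the inner start and to the new accept, so |closure| = 2 + 1 = 3
  s ∪ q : |closure| = 1 + 1 + 1 = 3 (the new accept is not ε-reachable since no branch accepts ε)
  (s ∪ q)* : the star's fresh start ε-reaches both the body's start and the fresh accept: |closure| = 2 + 3 = 5
  (rq)?p(s ∪ q)* : |closure| = 3 + 1 = 4 (closure spills across the concat boundary because the left factor accepts ε)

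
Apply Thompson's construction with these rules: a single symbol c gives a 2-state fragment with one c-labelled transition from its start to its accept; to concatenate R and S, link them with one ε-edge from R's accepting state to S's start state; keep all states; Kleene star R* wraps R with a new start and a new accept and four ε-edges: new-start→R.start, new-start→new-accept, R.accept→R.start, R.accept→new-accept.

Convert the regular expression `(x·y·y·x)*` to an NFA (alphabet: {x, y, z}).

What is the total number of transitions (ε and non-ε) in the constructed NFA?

11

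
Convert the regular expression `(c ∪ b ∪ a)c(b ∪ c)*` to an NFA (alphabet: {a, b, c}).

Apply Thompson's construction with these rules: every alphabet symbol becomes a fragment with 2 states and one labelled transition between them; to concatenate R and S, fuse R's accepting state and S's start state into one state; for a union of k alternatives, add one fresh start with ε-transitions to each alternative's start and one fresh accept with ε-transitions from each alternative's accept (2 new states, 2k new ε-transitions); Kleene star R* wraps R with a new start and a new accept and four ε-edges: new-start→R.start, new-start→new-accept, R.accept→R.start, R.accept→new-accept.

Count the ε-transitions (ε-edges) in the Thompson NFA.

14

Bottom-up over the parse tree:
Each of the 6 symbol leaves contributes 0 ε-transitions.
  c ∪ b ∪ a — 6 ε-transitions
  b ∪ c — 4 ε-transitions
  (b ∪ c)* — 8 ε-transitions
  (c ∪ b ∪ a)c(b ∪ c)* — 14 ε-transitions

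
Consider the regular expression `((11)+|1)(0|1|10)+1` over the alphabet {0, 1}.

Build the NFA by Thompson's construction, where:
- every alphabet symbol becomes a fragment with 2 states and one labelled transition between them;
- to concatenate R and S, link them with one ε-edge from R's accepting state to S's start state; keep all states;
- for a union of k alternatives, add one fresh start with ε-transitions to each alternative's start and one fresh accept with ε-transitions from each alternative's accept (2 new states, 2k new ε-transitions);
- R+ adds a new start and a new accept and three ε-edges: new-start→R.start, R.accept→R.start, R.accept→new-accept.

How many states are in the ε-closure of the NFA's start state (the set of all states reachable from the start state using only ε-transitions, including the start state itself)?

4

Work bottom-up. For each fragment F, track |ε-closure(F.start)| and whether F's accept lies in that closure (i.e. whether F accepts ε). A single-symbol fragment has closure size 1 and does not accept ε.
  11 : same as the first factor's closure: C = 1
  (11)+ : C = 1 + 1 = 2 (the body doesn't accept ε, so the new accept is not reached)
  (11)+|1 : new start ε-reaches every alternative's start; none of them accept ε, so the new accept is not reached: C = 1 + 2 + 1 = 4
  10 : C equals the left operand's closure size = 1 (its accept is not ε-reachable, so the closure stops there)
  0|1|10 : C = 1 + 1 + 1 + 1 = 4 (the new accept is not ε-reachable since no branch accepts ε)
  (0|1|10)+ : C = 1 + 4 = 5 (the body doesn't accept ε, so the new accept is not reached)
  ((11)+|1)(0|1|10)+1 : same as the first factor's closure: C = 4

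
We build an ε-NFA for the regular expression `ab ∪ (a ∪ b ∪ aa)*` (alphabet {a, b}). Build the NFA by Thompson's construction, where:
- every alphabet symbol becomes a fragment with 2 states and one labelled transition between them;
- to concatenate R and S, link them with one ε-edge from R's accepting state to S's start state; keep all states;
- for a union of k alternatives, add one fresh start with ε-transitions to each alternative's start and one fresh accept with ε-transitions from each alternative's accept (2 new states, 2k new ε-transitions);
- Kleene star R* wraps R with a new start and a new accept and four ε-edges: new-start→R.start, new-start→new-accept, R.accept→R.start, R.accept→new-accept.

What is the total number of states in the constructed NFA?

18

By structural recursion:
Each of the 6 symbol leaves contributes a 2-state fragment.
  ab — 4 states
  aa — 4 states
  a ∪ b ∪ aa — 10 states
  (a ∪ b ∪ aa)* — 12 states
  ab ∪ (a ∪ b ∪ aa)* — 18 states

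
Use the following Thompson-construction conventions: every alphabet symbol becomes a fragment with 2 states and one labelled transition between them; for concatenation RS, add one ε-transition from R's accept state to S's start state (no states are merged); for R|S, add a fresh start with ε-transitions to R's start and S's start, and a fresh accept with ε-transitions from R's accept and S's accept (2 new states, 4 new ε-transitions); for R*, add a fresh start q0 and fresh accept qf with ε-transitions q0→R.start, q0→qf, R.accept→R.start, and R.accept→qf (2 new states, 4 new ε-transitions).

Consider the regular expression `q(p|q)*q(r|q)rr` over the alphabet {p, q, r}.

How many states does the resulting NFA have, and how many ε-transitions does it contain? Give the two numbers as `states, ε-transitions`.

Per subexpression:
Each of the 8 symbol leaves contributes 2 states and 0 ε-transitions.
  p|q = 6 states, 4 ε-transitions
  (p|q)* = 8 states, 8 ε-transitions
  r|q = 6 states, 4 ε-transitions
  q(p|q)*q(r|q)rr = 22 states, 17 ε-transitions

22, 17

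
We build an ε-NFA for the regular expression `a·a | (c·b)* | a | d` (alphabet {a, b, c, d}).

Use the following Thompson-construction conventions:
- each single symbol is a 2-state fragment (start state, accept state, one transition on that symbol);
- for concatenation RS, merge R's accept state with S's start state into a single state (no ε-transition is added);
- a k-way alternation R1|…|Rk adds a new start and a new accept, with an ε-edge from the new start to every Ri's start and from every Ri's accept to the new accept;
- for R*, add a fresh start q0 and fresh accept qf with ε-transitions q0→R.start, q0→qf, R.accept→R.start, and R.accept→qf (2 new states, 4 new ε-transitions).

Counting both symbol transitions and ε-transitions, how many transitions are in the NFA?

By structural recursion:
Each of the 6 symbol leaves contributes 1 transition (1 symbol, 0 ε).
  a·a → 2 transitions (2 symbol, 0 ε)
  c·b → 2 transitions (2 symbol, 0 ε)
  (c·b)* → 6 transitions (2 symbol, 4 ε)
  a·a | (c·b)* | a | d → 18 transitions (6 symbol, 12 ε)

18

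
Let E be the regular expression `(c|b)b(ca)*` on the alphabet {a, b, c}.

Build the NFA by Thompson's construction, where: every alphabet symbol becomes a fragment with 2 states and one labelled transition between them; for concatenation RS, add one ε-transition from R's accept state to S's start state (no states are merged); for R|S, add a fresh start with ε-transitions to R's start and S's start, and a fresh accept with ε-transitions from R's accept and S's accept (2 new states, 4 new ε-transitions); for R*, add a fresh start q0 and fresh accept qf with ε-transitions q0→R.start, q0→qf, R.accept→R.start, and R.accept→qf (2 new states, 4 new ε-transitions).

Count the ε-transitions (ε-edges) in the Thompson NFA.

Building bottom-up:
Each of the 5 symbol leaves contributes 0 ε-transitions.
  c|b : 4 ε-transitions
  ca : 1 ε-transition
  (ca)* : 5 ε-transitions
  (c|b)b(ca)* : 11 ε-transitions

11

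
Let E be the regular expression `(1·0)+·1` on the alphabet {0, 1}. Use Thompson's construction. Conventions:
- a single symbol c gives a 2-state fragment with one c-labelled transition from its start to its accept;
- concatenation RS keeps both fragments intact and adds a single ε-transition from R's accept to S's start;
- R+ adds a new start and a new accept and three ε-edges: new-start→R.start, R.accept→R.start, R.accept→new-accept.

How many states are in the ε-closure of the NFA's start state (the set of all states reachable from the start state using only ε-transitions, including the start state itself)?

2

Let C(F) = |ε-closure(F.start)| within fragment F, and note whether F accepts ε. Symbol fragments have C = 1 and do not accept ε. Then:
  1·0 — same as the first factor's closure: |closure| = 1
  (1·0)+ — |closure| = 1 + 1 = 2 (the body doesn't accept ε, so the new accept is not reached)
  (1·0)+·1 — |closure| equals the left operand's closure size = 2 (its accept is not ε-reachable, so the closure stops there)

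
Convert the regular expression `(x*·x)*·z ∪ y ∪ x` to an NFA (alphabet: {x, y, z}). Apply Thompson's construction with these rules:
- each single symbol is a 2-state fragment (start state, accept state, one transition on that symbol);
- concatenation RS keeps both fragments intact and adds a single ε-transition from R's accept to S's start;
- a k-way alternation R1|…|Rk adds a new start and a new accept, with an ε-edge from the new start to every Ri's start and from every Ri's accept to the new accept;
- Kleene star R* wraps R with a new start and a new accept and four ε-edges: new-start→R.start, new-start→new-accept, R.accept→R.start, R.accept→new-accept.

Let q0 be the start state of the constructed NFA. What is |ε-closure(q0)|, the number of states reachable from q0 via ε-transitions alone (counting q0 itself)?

Work bottom-up. For each fragment F, track |ε-closure(F.start)| and whether F's accept lies in that closure (i.e. whether F accepts ε). A single-symbol fragment has closure size 1 and does not accept ε.
  x* → |ε-closure| = 1 (new start) + 1 (body) + 1 (new accept) = 3
  x*·x → |ε-closure| = 3 + 1 = 4 (closure spills across the concat boundary because the left factor accepts ε)
  (x*·x)* → |ε-closure| = 1 (new start) + 4 (body) + 1 (new accept) = 6
  (x*·x)*·z → |ε-closure| = 6 + 1 = 7 (closure spills across the concat boundary because the left factor accepts ε)
  (x*·x)*·z ∪ y ∪ x → new start ε-reaches every alternative's start; none of them accept ε, so the new accept is not reached: |ε-closure| = 1 + 7 + 1 + 1 = 10

10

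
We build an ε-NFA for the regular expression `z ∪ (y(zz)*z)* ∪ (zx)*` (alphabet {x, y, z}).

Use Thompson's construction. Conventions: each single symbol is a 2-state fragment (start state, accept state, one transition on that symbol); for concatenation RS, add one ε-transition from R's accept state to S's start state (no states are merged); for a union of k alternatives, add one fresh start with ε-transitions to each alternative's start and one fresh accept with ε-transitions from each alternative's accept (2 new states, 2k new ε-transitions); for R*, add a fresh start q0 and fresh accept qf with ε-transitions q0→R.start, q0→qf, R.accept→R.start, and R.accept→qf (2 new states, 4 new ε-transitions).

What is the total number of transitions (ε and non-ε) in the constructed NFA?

29

Building bottom-up:
Each of the 7 symbol leaves contributes 1 transition (1 symbol, 0 ε).
  zz = 3 transitions (2 symbol, 1 ε)
  (zz)* = 7 transitions (2 symbol, 5 ε)
  y(zz)*z = 11 transitions (4 symbol, 7 ε)
  (y(zz)*z)* = 15 transitions (4 symbol, 11 ε)
  zx = 3 transitions (2 symbol, 1 ε)
  (zx)* = 7 transitions (2 symbol, 5 ε)
  z ∪ (y(zz)*z)* ∪ (zx)* = 29 transitions (7 symbol, 22 ε)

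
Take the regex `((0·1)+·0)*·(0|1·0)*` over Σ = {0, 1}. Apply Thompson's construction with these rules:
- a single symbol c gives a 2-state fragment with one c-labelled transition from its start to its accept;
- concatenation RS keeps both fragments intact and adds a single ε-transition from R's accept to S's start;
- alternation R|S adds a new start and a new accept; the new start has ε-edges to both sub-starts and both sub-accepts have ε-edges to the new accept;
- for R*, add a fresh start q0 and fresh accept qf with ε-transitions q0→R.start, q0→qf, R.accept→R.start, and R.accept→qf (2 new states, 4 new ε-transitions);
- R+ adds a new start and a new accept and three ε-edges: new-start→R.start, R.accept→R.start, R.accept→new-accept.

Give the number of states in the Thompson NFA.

Recursing over subexpressions:
Each of the 6 symbol leaves contributes a 2-state fragment.
  0·1 → 4 states
  (0·1)+ → 6 states
  (0·1)+·0 → 8 states
  ((0·1)+·0)* → 10 states
  1·0 → 4 states
  0|1·0 → 8 states
  (0|1·0)* → 10 states
  ((0·1)+·0)*·(0|1·0)* → 20 states

20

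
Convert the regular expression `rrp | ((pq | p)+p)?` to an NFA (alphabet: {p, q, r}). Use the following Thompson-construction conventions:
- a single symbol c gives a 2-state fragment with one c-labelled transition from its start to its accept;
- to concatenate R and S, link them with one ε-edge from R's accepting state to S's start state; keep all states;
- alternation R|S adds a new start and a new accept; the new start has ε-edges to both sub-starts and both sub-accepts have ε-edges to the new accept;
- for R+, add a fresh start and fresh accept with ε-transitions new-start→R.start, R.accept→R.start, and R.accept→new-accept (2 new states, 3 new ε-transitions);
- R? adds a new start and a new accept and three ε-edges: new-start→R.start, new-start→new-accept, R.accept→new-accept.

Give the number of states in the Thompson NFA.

22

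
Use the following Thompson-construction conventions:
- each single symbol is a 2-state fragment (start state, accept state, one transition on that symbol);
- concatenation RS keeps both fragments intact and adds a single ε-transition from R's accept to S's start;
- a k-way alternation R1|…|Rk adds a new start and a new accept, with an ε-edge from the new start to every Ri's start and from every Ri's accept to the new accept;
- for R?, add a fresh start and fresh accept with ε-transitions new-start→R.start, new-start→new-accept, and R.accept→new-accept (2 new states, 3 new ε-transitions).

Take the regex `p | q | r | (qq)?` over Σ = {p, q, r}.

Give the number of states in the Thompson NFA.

14

Per subexpression:
Each of the 5 symbol leaves contributes a 2-state fragment.
  qq = 4 states
  (qq)? = 6 states
  p | q | r | (qq)? = 14 states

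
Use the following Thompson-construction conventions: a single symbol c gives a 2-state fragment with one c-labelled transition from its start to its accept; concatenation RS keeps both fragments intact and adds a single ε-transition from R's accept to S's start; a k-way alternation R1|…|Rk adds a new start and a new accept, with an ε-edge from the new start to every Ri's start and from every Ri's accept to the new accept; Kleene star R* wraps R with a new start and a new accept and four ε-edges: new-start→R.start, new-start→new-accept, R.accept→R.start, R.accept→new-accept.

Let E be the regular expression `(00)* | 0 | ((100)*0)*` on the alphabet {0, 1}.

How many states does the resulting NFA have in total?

Per subexpression:
Each of the 7 symbol leaves contributes a 2-state fragment.
  00 → 4 states
  (00)* → 6 states
  100 → 6 states
  (100)* → 8 states
  (100)*0 → 10 states
  ((100)*0)* → 12 states
  (00)* | 0 | ((100)*0)* → 22 states

22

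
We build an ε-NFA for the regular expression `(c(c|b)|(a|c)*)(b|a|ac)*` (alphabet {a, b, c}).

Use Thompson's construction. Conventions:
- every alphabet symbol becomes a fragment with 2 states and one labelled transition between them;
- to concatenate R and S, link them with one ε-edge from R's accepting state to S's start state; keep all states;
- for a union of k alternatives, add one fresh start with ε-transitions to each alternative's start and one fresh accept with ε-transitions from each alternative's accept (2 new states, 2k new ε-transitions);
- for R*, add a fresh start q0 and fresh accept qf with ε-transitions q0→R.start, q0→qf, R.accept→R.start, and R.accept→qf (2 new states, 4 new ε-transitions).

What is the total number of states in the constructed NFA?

Bottom-up over the parse tree:
Each of the 9 symbol leaves contributes a 2-state fragment.
  c|b : 6 states
  c(c|b) : 8 states
  a|c : 6 states
  (a|c)* : 8 states
  c(c|b)|(a|c)* : 18 states
  ac : 4 states
  b|a|ac : 10 states
  (b|a|ac)* : 12 states
  (c(c|b)|(a|c)*)(b|a|ac)* : 30 states

30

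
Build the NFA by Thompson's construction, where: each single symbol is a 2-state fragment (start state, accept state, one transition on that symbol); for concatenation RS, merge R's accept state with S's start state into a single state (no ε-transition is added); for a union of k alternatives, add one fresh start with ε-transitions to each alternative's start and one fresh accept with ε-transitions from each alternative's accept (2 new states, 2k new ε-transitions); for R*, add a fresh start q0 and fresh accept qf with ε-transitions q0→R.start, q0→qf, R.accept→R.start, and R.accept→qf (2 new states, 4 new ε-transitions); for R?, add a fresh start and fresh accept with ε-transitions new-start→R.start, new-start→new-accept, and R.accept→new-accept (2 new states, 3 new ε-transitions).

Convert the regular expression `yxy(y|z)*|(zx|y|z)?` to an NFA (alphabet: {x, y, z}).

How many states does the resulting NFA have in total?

Recursing over subexpressions:
Each of the 9 symbol leaves contributes a 2-state fragment.
  y|z → 6 states
  (y|z)* → 8 states
  yxy(y|z)* → 11 states
  zx → 3 states
  zx|y|z → 9 states
  (zx|y|z)? → 11 states
  yxy(y|z)*|(zx|y|z)? → 24 states

24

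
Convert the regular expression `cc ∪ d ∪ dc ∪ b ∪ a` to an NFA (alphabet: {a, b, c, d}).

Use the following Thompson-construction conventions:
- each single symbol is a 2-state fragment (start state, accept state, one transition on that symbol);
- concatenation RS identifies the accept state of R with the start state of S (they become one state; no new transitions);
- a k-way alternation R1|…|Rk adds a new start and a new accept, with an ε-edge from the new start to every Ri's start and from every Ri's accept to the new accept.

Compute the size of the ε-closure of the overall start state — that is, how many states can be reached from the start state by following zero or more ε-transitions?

6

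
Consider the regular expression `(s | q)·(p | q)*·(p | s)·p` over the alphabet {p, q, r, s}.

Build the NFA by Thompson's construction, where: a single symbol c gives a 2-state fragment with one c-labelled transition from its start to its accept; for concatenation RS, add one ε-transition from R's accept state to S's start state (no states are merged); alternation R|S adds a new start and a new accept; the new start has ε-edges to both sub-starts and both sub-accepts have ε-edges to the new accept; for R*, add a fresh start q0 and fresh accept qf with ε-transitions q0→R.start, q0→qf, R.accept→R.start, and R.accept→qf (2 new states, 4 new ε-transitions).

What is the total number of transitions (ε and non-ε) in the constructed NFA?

By structural recursion:
Each of the 7 symbol leaves contributes 1 transition (1 symbol, 0 ε).
  s | q → 6 transitions (2 symbol, 4 ε)
  p | q → 6 transitions (2 symbol, 4 ε)
  (p | q)* → 10 transitions (2 symbol, 8 ε)
  p | s → 6 transitions (2 symbol, 4 ε)
  (s | q)·(p | q)*·(p | s)·p → 26 transitions (7 symbol, 19 ε)

26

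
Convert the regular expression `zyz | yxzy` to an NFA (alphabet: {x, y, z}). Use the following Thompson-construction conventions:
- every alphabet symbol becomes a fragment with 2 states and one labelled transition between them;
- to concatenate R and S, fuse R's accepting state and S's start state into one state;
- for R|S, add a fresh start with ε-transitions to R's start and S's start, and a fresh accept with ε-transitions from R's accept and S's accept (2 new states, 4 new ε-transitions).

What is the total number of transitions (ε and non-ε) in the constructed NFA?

11

Building bottom-up:
Each of the 7 symbol leaves contributes 1 transition (1 symbol, 0 ε).
  zyz = 3 transitions (3 symbol, 0 ε)
  yxzy = 4 transitions (4 symbol, 0 ε)
  zyz | yxzy = 11 transitions (7 symbol, 4 ε)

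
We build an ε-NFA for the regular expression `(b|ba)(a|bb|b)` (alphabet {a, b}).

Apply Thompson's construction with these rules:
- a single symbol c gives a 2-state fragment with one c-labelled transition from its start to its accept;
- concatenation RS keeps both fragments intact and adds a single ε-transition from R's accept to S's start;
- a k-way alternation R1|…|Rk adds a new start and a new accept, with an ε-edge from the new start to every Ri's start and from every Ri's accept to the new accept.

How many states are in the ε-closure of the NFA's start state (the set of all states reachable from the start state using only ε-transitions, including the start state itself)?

Compute the ε-closure size of each fragment's start state recursively; a symbol fragment's start has no outgoing ε-edge, so its closure is just itself (size 1).
  ba — same as the first factor's closure: |ε-closure| = 1
  b|ba — new start ε-reaches every alternative's start; none of them accept ε, so the new accept is not reached: |ε-closure| = 1 + 1 + 1 = 3
  bb — same as the first factor's closure: |ε-closure| = 1
  a|bb|b — new start ε-reaches every alternative's start; none of them accept ε, so the new accept is not reached: |ε-closure| = 1 + 1 + 1 + 1 = 4
  (b|ba)(a|bb|b) — |ε-closure| equals the left operand's closure size = 3 (its accept is not ε-reachable, so the closure stops there)

3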